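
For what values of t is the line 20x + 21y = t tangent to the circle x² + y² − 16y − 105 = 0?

t = −209 or t = 545

For a tangent, require d(centre, line) = r = 13.
|20·0 + 21·8 − t| / √841 = 13
|t − (168)| = 13·29, so t = 545 or t = −209.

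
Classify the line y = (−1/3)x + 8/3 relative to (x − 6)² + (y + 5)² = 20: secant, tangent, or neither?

Substituting the line into the circle gives 10x² − 154x + 673 = 0.
Discriminant = (−154)² − 4·10·(673) = −3204 < 0.
No real roots: the line does not meet the circle.

neither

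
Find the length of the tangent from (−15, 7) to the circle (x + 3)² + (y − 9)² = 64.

Centre (−3, 9), r² = 64. |PO|² = (−12)² + (−2)² = 148.
Power of the point: PT² = |PO|² − r² = 84, so PT = 2√21.

2√21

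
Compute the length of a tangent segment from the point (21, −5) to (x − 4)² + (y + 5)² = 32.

√257

The centre is (4, −5) and r = 4√2. The square of the distance from P to the centre is 289 + 0 = 289.
Power of the point: PT² = |PO|² − r² = 257, so PT = √257.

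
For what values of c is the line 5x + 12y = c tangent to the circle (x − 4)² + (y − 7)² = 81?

The line touches the circle iff its distance from (4, 7) is 9:
|5·4 + 12·7 − c| / √169 = 9
|c − (104)| = 9·13, so c = 221 or c = −13.

c = −13 or c = 221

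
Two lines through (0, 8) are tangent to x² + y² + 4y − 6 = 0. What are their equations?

Let a tangent through (0, 8) have slope m. Its distance from (0, −2) must equal √10:
(0m − (−10))² = 10(m² + 1)
m² − 9 = 0, so m = 3 or m = −3.
With m = 3: 3x − y = −8. With m = −3: 3x + y = 8.

3x − y = −8 and 3x + y = 8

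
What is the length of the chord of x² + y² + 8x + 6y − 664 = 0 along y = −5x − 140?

Express y = −5x − 140 and substitute into the circle:
26x² + 1378x + 18096 = 0  ⟹  x² + 53x + 696 = 0
x = −24 or x = −29, giving (−24, −20) and (−29, 5).
|(−24, −20) − (−29, 5)| = √((5)² + (−25)²) = 5√26.

5√26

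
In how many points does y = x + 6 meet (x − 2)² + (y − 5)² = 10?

2

Substituting the line into the circle gives 2x² − 2x − 5 = 0.
Discriminant = (−2)² − 4·2·(−5) = 44 > 0.
Two real roots: the line is a secant.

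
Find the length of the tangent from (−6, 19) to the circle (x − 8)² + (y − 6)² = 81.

The centre is (8, 6) and r = 9. The square of the distance from P to the centre is 196 + 169 = 365.
The tangent meets the radius at right angles, so tangent² = |PO|² − r² = 365 − 81 = 284.

2√71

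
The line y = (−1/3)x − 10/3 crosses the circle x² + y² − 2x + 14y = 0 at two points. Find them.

(−4, −2) and (8, −6)

Substitute y = (−10 − x)/3:
10x² − 40x − 320 = 0  ⟹  x² − 4x − 32 = 0
x = 8 or x = −4, giving (8, −6) and (−4, −2).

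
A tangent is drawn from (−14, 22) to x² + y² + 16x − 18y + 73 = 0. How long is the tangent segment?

√133

Centre (−8, 9), r² = 72. |PO|² = (−6)² + (13)² = 205.
Power of the point: PT² = |PO|² − r² = 133, so PT = √133.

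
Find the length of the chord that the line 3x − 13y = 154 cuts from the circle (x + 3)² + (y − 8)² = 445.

Centre (−3, 8), r² = 445. Perpendicular distance d from centre to line = |−267| / √178 = 267/√178.
Chord = 2√(r² − d²) = 2·√(89/2) = √178.

√178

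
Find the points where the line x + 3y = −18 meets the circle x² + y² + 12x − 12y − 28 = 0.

(−12, −2) and (−6, −4)

Substitute y = (−18 − x)/3:
10x² + 180x + 720 = 0  ⟹  x² + 18x + 72 = 0
x = −6 or x = −12, giving (−6, −4) and (−12, −2).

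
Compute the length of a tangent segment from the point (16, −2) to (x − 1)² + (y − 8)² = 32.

The centre is (1, 8) and r = 4√2. The square of the distance from P to the centre is 225 + 100 = 325.
The tangent meets the radius at right angles, so tangent² = |PO|² − r² = 325 − 32 = 293.

√293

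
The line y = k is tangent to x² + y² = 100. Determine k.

k = −10 or k = 10

For a tangent, require d(centre, line) = r = 10.
|0·0 + 1·0 − k| / √1 = 10
|k| = 10, so k = 10 or k = −10.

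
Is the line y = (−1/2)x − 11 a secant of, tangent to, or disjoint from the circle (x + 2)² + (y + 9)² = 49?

secant

Substituting the line into the circle gives 5x² + 24x − 164 = 0.
Discriminant = (24)² − 4·5·(−164) = 3856 > 0.
Two real roots: the line is a secant.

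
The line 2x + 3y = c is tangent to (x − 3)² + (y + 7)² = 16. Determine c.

Tangency holds when the distance from the centre (3, −7) to the line equals the radius 4:
|2·3 + 3·(−7) − c| / √13 = 4
|c − (−15)| = 4√13.

c = −15 ± 4√13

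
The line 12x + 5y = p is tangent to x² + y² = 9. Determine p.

p = −39 or p = 39

The line touches the circle iff its distance from (0, 0) is 3:
|12·0 + 5·0 − p| / √169 = 3
|p| = 3·13, so p = 39 or p = −39.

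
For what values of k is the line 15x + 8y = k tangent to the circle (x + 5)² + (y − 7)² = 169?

k = −240 or k = 202

Tangency holds when the distance from the centre (−5, 7) to the line equals the radius 13:
|15·(−5) + 8·7 − k| / √289 = 13
|k − (−19)| = 13·17, so k = 202 or k = −240.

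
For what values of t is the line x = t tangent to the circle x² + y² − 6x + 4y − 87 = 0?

t = −7 or t = 13

Tangency holds when the distance from the centre (3, −2) to the line equals the radius 10:
|1·3 + 0·(−2) − t| / √1 = 10
|t − (3)| = 10, so t = 13 or t = −7.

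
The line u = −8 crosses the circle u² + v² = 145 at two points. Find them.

The line gives u = −8. Substituting into the circle:
v² − 81 = 0
v = 9 or v = −9, giving (−8, 9) and (−8, −9).

(−8, −9) and (−8, 9)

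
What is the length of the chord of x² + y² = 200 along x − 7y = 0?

Centre (0, 0), r² = 200. Perpendicular distance d from centre to line = |0| / √50 = 0/√50.
Half the chord is √(r² − d²) = √(200), so the full chord is 20√2.

20√2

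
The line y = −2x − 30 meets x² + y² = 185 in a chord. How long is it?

Substitute y = −2x − 30:
5x² + 120x + 715 = 0  ⟹  x² + 24x + 143 = 0
x = −11 or x = −13, giving (−11, −8) and (−13, −4).
Chord length = distance between (−11, −8) and (−13, −4) = √20 = 2√5.

2√5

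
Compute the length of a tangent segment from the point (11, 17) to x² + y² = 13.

The centre is (0, 0) and r = √13. The square of the distance from P to the centre is 121 + 289 = 410.
Power of the point: PT² = |PO|² − r² = 397, so PT = √397.

√397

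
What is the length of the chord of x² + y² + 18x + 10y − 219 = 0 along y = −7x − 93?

From the line, y = −7x − 93. Substituting:
50x² + 1250x + 7500 = 0  ⟹  x² + 25x + 150 = 0
x = −10 or x = −15, giving (−10, −23) and (−15, 12).
|(−10, −23) − (−15, 12)| = √((5)² + (−35)²) = 25√2.

25√2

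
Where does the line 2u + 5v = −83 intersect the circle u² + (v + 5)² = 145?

From the line, v = (−83 − 2u)/5. Substituting:
29u² + 232u − 261 = 0  ⟹  u² + 8u − 9 = 0
u = 1 or u = −9, giving (1, −17) and (−9, −13).

(−9, −13) and (1, −17)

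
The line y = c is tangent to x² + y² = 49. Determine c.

For a tangent, require d(centre, line) = r = 7.
|0·0 + 1·0 − c| / √1 = 7
|c| = 7, so c = 7 or c = −7.

c = −7 or c = 7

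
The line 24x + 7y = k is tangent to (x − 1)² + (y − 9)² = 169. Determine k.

k = −238 or k = 412

The line touches the circle iff its distance from (1, 9) is 13:
|24·1 + 7·9 − k| / √625 = 13
|k − (87)| = 13·25, so k = 412 or k = −238.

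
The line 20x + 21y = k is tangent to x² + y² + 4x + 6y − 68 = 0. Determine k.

The line touches the circle iff its distance from (−2, −3) is 9:
|20·(−2) + 21·(−3) − k| / √841 = 9
|k − (−103)| = 9·29, so k = 158 or k = −364.

k = −364 or k = 158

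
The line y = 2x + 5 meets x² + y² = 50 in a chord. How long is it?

6√5

Express y = 2x + 5 and substitute into the circle:
5x² + 20x − 25 = 0  ⟹  x² + 4x − 5 = 0
x = 1 or x = −5, giving (1, 7) and (−5, −5).
Chord length = distance between (1, 7) and (−5, −5) = √180 = 6√5.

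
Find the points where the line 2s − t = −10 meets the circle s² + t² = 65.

Substitute t = 2s + 10:
5s² + 40s + 35 = 0  ⟹  s² + 8s + 7 = 0
s = −1 or s = −7, giving (−1, 8) and (−7, −4).

(−7, −4) and (−1, 8)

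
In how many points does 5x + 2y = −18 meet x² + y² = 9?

0

d² = (5·0 + 2·0 − (−18))²/29 = 324/29; r² = 9.
Since d² > r², the line lies outside the circle.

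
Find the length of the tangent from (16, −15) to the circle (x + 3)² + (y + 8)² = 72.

13√2

With centre O = (−3, −8), |OP|² = 410 and r² = 72.
By the tangent–radius right angle, tangent length = √(|PO|² − r²) = √338 = 13√2.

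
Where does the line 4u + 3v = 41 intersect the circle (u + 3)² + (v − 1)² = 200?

Express v = (41 − 4u)/3 and substitute into the circle:
25u² − 250u − 275 = 0  ⟹  u² − 10u − 11 = 0
u = 11 or u = −1, giving (11, −1) and (−1, 15).

(−1, 15) and (11, −1)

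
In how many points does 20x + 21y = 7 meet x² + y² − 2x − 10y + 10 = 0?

0

Substituting the line into the circle gives 841x² + 3038x + 2989 = 0.
Δ = 9229444 − 10054996 = −825552.
No real roots: the line does not meet the circle.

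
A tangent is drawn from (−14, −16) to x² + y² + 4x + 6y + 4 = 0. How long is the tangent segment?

Centre (−2, −3), r² = 9. |PO|² = (−12)² + (−13)² = 313.
By the tangent–radius right angle, tangent length = √(|PO|² − r²) = √304 = 4√19.

4√19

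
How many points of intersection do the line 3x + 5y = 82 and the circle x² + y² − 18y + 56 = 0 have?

Substituting the line into the circle gives 34x² − 222x + 744 = 0.
Discriminant = (−222)² − 4·34·(744) = −51900 < 0.
No real roots: the line does not meet the circle.

0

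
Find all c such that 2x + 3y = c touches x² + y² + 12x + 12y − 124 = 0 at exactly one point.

c = −30 ± 14√13

For a tangent, require d(centre, line) = r = 14.
|2·(−6) + 3·(−6) − c| / √13 = 14
|c − (−30)| = 14√13.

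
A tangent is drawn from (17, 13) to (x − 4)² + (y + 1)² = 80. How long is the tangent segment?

√285

Centre (4, −1), r² = 80. |PO|² = (13)² + (14)² = 365.
By the tangent–radius right angle, tangent length = √(|PO|² − r²) = √285.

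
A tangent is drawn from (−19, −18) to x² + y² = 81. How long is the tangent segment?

Centre (0, 0), r² = 81. |PO|² = (−19)² + (−18)² = 685.
By the tangent–radius right angle, tangent length = √(|PO|² − r²) = √604 = 2√151.

2√151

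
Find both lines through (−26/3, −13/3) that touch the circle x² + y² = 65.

A line y − (−13/3) = m(x − (−26/3)) is tangent when its distance from (0, 0) is √65:
[m·(26/3) − (13/3)]² = 65(m² + 1)
7m² − 52m − 32 = 0, so m = 8 or m = −4/7.
Through (−26/3, −13/3) these give 8x − y = −65 and 4x + 7y = −65.

8x − y = −65 and 4x + 7y = −65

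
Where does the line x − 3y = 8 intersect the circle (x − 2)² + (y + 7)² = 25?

Express y = (−8 + x)/3 and substitute into the circle:
10x² − 10x − 20 = 0  ⟹  x² − x − 2 = 0
x = 2 or x = −1, giving (2, −2) and (−1, −3).

(−1, −3) and (2, −2)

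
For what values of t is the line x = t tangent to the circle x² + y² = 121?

For a tangent, require d(centre, line) = r = 11.
|1·0 + 0·0 − t| / √1 = 11
|t| = 11, so t = 11 or t = −11.

t = −11 or t = 11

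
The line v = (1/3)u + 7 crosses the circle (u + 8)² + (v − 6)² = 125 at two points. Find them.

Express v = (21 + u)/3 and substitute into the circle:
10u² + 150u − 540 = 0  ⟹  u² + 15u − 54 = 0
u = 3 or u = −18, giving (3, 8) and (−18, 1).

(−18, 1) and (3, 8)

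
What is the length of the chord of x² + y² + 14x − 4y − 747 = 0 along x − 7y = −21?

Centre (−7, 2), r² = 800. Perpendicular distance d from centre to line = |0| / √50 = 0/√50.
Half the chord is √(r² − d²) = √(800), so the full chord is 40√2.

40√2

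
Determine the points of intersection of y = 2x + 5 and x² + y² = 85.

(−6, −7) and (2, 9)

Express y = 2x + 5 and substitute into the circle:
5x² + 20x − 60 = 0  ⟹  x² + 4x − 12 = 0
x = 2 or x = −6, giving (2, 9) and (−6, −7).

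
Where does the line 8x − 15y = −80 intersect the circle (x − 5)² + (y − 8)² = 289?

From the line, y = (80 + 8x)/15. Substituting:
289x² − 2890x − 57800 = 0  ⟹  x² − 10x − 200 = 0
x = 20 or x = −10, giving (20, 16) and (−10, 0).

(−10, 0) and (20, 16)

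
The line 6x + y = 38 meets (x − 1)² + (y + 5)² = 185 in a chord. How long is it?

4√37

From the line, y = −6x + 38. Substituting:
37x² − 518x + 1665 = 0  ⟹  x² − 14x + 45 = 0
x = 9 or x = 5, giving (9, −16) and (5, 8).
|(9, −16) − (5, 8)| = √((4)² + (−24)²) = 4√37.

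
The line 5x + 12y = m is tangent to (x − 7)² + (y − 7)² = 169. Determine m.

m = −50 or m = 288

The line touches the circle iff its distance from (7, 7) is 13:
|5·7 + 12·7 − m| / √169 = 13
|m − (119)| = 13·13, so m = 288 or m = −50.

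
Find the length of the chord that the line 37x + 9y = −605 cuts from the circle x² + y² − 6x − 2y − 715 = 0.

5√58

The distance from (3, 1) to the line is 725/√1450, and r² = 725.
Chord = 2√(r² − d²) = 2·√(725/2) = 5√58.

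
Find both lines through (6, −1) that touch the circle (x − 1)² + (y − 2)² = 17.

A line y − (−1) = m(x − (6)) is tangent when its distance from (1, 2) is √17:
[m·(−5) − (3)]² = 17(m² + 1)
4m² + 15m − 4 = 0, so m = −4 or m = 1/4.
With m = −4: 4x + y = 23. With m = 1/4: x − 4y = 10.

4x + y = 23 and x − 4y = 10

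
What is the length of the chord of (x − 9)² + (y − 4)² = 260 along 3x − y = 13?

The distance from (9, 4) to the line is 10/√10, and r² = 260.
Half the chord is √(r² − d²) = √(250), so the full chord is 10√10.

10√10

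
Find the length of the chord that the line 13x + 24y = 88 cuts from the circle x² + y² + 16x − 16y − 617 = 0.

The distance from (−8, 8) to the line is 0/√745, and r² = 745.
Chord = 2√(r² − d²) = 2·√(745) = 2√745.

2√745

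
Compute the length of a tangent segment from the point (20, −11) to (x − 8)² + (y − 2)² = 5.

2√77

Centre (8, 2), r² = 5. |PO|² = (12)² + (−13)² = 313.
Power of the point: PT² = |PO|² − r² = 308, so PT = 2√77.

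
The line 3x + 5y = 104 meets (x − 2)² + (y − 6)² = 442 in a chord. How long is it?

Substitute y = (104 − 3x)/5:
34x² − 544x − 5474 = 0  ⟹  x² − 16x − 161 = 0
x = 23 or x = −7, giving (23, 7) and (−7, 25).
|(23, 7) − (−7, 25)| = √((30)² + (−18)²) = 6√34.

6√34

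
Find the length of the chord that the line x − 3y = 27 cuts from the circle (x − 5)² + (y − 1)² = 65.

Substitute y = (−27 + x)/3:
10x² − 150x + 540 = 0  ⟹  x² − 15x + 54 = 0
x = 9 or x = 6, giving (9, −6) and (6, −7).
|(9, −6) − (6, −7)| = √((3)² + (1)²) = √10.

√10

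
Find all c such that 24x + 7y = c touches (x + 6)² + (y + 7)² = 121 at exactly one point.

c = −468 or c = 82

For a tangent, require d(centre, line) = r = 11.
|24·(−6) + 7·(−7) − c| / √625 = 11
|c − (−193)| = 11·25, so c = 82 or c = −468.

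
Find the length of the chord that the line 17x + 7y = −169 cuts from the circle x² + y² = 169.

Centre (0, 0), r² = 169. Perpendicular distance d from centre to line = |169| / √338 = 169/√338.
Half the chord is √(r² − d²) = √(169/2), so the full chord is 13√2.

13√2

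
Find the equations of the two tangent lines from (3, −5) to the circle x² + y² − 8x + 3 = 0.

3x + 2y = −1 and 2x − 3y = 21

Let a tangent through (3, −5) have slope m. Its distance from (4, 0) must equal √13:
[m·(1) − (5)]² = 13(m² + 1)
6m² + 5m − 6 = 0, so m = −3/2 or m = 2/3.
Through (3, −5) these give 3x + 2y = −1 and 2x − 3y = 21.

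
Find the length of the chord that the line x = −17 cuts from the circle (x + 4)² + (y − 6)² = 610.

42

Centre (−4, 6), r² = 610. Perpendicular distance d from centre to line = |13| / √1 = 13.
Chord = 2√(r² − d²) = 2·√(441) = 42.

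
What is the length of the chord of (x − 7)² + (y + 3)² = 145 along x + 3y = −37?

Express y = (−37 − x)/3 and substitute into the circle:
10x² − 70x − 80 = 0  ⟹  x² − 7x − 8 = 0
x = 8 or x = −1, giving (8, −15) and (−1, −12).
|(8, −15) − (−1, −12)| = √((9)² + (−3)²) = 3√10.

3√10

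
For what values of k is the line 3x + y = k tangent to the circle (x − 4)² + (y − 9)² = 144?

k = 21 ± 12√10

Tangency holds when the distance from the centre (4, 9) to the line equals the radius 12:
|3·4 + 1·9 − k| / √10 = 12
|k − (21)| = 12√10.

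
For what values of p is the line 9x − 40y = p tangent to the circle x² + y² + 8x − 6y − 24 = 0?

The line touches the circle iff its distance from (−4, 3) is 7:
|9·(−4) − 40·3 − p| / √1681 = 7
|p − (−156)| = 7·41, so p = 131 or p = −443.

p = −443 or p = 131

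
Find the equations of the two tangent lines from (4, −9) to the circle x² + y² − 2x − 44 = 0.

2x − y = 17 and x + 2y = −14

Let a tangent through (4, −9) have slope m. Its distance from (1, 0) must equal 3√5:
[m·(−3) − (9)]² = 45(m² + 1)
2m² − 3m − 2 = 0, so m = 2 or m = −1/2.
With m = 2: 2x − y = 17. With m = −1/2: x + 2y = −14.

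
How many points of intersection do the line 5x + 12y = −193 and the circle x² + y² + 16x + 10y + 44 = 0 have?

0

Substituting the line into the circle gives 169x² + 3634x + 20425 = 0.
Δ = 13205956 − 13807300 = −601344.
No real roots: the line does not meet the circle.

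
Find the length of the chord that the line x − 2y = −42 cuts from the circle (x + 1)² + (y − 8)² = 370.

14√5

Substitute y = (42 + x)/2:
5x² + 60x − 800 = 0  ⟹  x² + 12x − 160 = 0
x = 8 or x = −20, giving (8, 25) and (−20, 11).
Chord length = distance between (8, 25) and (−20, 11) = √980 = 14√5.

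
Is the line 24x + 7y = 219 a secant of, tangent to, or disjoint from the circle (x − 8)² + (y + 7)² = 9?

disjoint

Substituting the line into the circle gives 625x² − 13648x + 74519 = 0.
Discriminant = (−13648)² − 4·625·(74519) = −29596 < 0.
No real roots: the line does not meet the circle.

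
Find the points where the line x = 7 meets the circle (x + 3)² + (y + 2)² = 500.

(7, −22) and (7, 18)

The line gives x = 7. Substituting into the circle:
y² + 4y − 396 = 0
y = 18 or y = −22, giving (7, 18) and (7, −22).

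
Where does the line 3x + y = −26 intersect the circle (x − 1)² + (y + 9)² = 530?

Substitute y = −3x − 26:
10x² + 100x − 240 = 0  ⟹  x² + 10x − 24 = 0
x = 2 or x = −12, giving (2, −32) and (−12, 10).

(−12, 10) and (2, −32)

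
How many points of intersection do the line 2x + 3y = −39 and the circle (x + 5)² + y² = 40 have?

0

Centre (−5, 0), r² = 40. Distance² from centre to line = (29)²/13 = 841/13.
Since d² > r², the line lies outside the circle.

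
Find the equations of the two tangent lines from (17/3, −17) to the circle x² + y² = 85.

Write the tangent as mx − y + (−17 − m·(17/3)) = 0 and set its distance from the centre to √85:
(−17/3m − (17))² = 85(m² + 1)
14m² − 51m − 54 = 0, so m = 9/2 or m = −6/7.
With m = 9/2: 9x − 2y = 85. With m = −6/7: 6x + 7y = −85.

9x − 2y = 85 and 6x + 7y = −85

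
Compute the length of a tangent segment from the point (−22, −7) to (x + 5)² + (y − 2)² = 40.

The centre is (−5, 2) and r = 2√10. The square of the distance from P to the centre is 289 + 81 = 370.
The tangent meets the radius at right angles, so tangent² = |PO|² − r² = 370 − 40 = 330.

√330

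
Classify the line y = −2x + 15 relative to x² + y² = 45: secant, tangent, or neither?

Substituting the line into the circle gives 5x² − 60x + 180 = 0.
Δ = 3600 − 3600 = 0.
A repeated root: the line is tangent.

tangent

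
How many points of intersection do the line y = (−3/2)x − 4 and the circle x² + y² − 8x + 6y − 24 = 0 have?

2

Centre (4, −3), r² = 49. Distance² from centre to line = (14)²/13 = 196/13.
Since d² < r², the line cuts the circle twice.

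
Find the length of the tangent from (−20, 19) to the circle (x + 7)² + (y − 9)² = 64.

√205

The centre is (−7, 9) and r = 8. The square of the distance from P to the centre is 169 + 100 = 269.
Power of the point: PT² = |PO|² − r² = 205, so PT = √205.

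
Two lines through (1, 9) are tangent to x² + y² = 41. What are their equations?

A line y − (9) = m(x − (1)) is tangent when its distance from (0, 0) is √41:
(−1m − (−9))² = 41(m² + 1)
20m² + 9m − 20 = 0, so m = 4/5 or m = −5/4.
Through (1, 9) these give 4x − 5y = −41 and 5x + 4y = 41.

4x − 5y = −41 and 5x + 4y = 41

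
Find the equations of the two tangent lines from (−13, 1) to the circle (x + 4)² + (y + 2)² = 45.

A line y − (1) = m(x − (−13)) is tangent when its distance from (−4, −2) is 3√5:
(9m − (−3))² = 45(m² + 1)
2m² + 3m − 2 = 0, so m = 1/2 or m = −2.
Through (−13, 1) these give x − 2y = −15 and 2x + y = −25.

x − 2y = −15 and 2x + y = −25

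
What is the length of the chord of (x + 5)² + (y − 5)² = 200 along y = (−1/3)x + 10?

The distance from (−5, 5) to the line is 20/√10, and r² = 200.
Chord = 2√(r² − d²) = 2·√(160) = 8√10.

8√10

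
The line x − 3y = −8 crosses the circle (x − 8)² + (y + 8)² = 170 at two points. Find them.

Express y = (8 + x)/3 and substitute into the circle:
10x² − 80x + 70 = 0  ⟹  x² − 8x + 7 = 0
x = 7 or x = 1, giving (7, 5) and (1, 3).

(1, 3) and (7, 5)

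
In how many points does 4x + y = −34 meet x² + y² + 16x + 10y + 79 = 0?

2

d² = (4·(−8) + 1·(−5) − (−34))²/17 = 9/17; r² = 10.
Since d² < r², the line cuts the circle twice.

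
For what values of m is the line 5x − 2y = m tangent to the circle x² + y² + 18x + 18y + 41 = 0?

Tangency holds when the distance from the centre (−9, −9) to the line equals the radius 11:
|5·(−9) − 2·(−9) − m| / √29 = 11
|m − (−27)| = 11√29.

m = −27 ± 11√29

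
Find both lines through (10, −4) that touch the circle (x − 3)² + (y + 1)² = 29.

Let a tangent through (10, −4) have slope m. Its distance from (3, −1) must equal √29:
[m·(−7) − (3)]² = 29(m² + 1)
10m² + 21m − 10 = 0, so m = −5/2 or m = 2/5.
With m = −5/2: 5x + 2y = 42. With m = 2/5: 2x − 5y = 40.

5x + 2y = 42 and 2x − 5y = 40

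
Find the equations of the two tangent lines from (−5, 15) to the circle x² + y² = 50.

Write the tangent as mx − y + (15 − m·(−5)) = 0 and set its distance from the centre to 5√2:
(5m − (−15))² = 50(m² + 1)
m² − 6m − 7 = 0, so m = 7 or m = −1.
Through (−5, 15) these give 7x − y = −50 and x + y = 10.

7x − y = −50 and x + y = 10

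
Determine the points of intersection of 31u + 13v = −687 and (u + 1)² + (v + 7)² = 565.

Express v = (−687 − 31u)/13 and substitute into the circle:
1130u² + 37290u + 259900 = 0  ⟹  u² + 33u + 230 = 0
u = −10 or u = −23, giving (−10, −29) and (−23, 2).

(−23, 2) and (−10, −29)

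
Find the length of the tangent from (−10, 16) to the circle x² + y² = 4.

4√22

With centre O = (0, 0), |OP|² = 356 and r² = 4.
Power of the point: PT² = |PO|² − r² = 352, so PT = 4√22.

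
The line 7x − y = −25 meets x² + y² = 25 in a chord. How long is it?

5√2

Centre (0, 0), r² = 25. Perpendicular distance d from centre to line = |25| / √50 = 25/√50.
Chord = 2√(r² − d²) = 2·√(25/2) = 5√2.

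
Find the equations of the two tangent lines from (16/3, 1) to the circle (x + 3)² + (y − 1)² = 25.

A line y − (1) = m(x − (16/3)) is tangent when its distance from (−3, 1) is 5:
[m·(−25/3) − (0)]² = 25(m² + 1)
16m² − 9 = 0, so m = 3/4 or m = −3/4.
Through (16/3, 1) these give 3x − 4y = 12 and 3x + 4y = 20.

3x − 4y = 12 and 3x + 4y = 20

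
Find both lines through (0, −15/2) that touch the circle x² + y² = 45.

x − 2y = 15 and x + 2y = −15

A line y − (−15/2) = m(x − (0)) is tangent when its distance from (0, 0) is 3√5:
(0m − (15/2))² = 45(m² + 1)
4m² − 1 = 0, so m = 1/2 or m = −1/2.
With m = 1/2: x − 2y = 15. With m = −1/2: x + 2y = −15.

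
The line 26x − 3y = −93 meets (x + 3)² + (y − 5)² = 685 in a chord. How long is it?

Express y = (93 + 26x)/3 and substitute into the circle:
685x² + 4110x = 0  ⟹  x² + 6x = 0
x = 0 or x = −6, giving (0, 31) and (−6, −21).
Chord length = distance between (0, 31) and (−6, −21) = √2740 = 2√685.

2√685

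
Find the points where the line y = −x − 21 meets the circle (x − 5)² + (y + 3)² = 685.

(−21, 0) and (8, −29)

From the line, y = −x − 21. Substituting:
2x² + 26x − 336 = 0  ⟹  x² + 13x − 168 = 0
x = 8 or x = −21, giving (8, −29) and (−21, 0).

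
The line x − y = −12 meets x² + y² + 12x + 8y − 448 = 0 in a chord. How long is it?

Centre (−6, −4), r² = 500. Perpendicular distance d from centre to line = |10| / √2 = 10/√2.
Half the chord is √(r² − d²) = √(450), so the full chord is 30√2.

30√2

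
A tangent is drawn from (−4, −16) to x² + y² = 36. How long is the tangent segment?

2√59

With centre O = (0, 0), |OP|² = 272 and r² = 36.
The tangent meets the radius at right angles, so tangent² = |PO|² − r² = 272 − 36 = 236.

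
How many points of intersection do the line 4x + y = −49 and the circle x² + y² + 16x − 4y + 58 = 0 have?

0

d² = (4·(−8) + 1·2 − (−49))²/17 = 361/17; r² = 10.
Since d² > r², the line lies outside the circle.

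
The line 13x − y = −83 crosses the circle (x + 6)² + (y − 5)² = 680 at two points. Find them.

Substitute y = 13x + 83:
170x² + 2040x + 5440 = 0  ⟹  x² + 12x + 32 = 0
x = −4 or x = −8, giving (−4, 31) and (−8, −21).

(−8, −21) and (−4, 31)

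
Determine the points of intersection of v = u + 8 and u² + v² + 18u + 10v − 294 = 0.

Express v = u + 8 and substitute into the circle:
2u² + 44u − 150 = 0  ⟹  u² + 22u − 75 = 0
u = 3 or u = −25, giving (3, 11) and (−25, −17).

(−25, −17) and (3, 11)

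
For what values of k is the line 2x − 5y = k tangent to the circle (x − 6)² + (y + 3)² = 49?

k = 27 ± 7√29

For a tangent, require d(centre, line) = r = 7.
|2·6 − 5·(−3) − k| / √29 = 7
|k − (27)| = 7√29.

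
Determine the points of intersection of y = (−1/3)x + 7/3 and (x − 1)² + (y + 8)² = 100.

From the line, y = (7 − x)/3. Substituting:
10x² − 80x + 70 = 0  ⟹  x² − 8x + 7 = 0
x = 7 or x = 1, giving (7, 0) and (1, 2).

(1, 2) and (7, 0)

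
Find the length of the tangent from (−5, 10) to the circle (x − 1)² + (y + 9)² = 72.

Centre (1, −9), r² = 72. |PO|² = (−6)² + (19)² = 397.
The tangent meets the radius at right angles, so tangent² = |PO|² − r² = 397 − 72 = 325.

5√13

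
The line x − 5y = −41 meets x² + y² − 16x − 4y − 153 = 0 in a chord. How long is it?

5√26

The distance from (8, 2) to the line is 39/√26, and r² = 221.
Half the chord is √(r² − d²) = √(325/2), so the full chord is 5√26.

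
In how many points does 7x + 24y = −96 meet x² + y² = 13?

d² = (7·0 + 24·0 − (−96))²/625 = 9216/625; r² = 13.
Since d² > r², the line lies outside the circle.

0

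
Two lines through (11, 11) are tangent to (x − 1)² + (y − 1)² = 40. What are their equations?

A line y − (11) = m(x − (11)) is tangent when its distance from (1, 1) is 2√10:
(−10m − (−10))² = 40(m² + 1)
3m² − 10m + 3 = 0, so m = 3 or m = 1/3.
With m = 3: 3x − y = 22. With m = 1/3: x − 3y = −22.

3x − y = 22 and x − 3y = −22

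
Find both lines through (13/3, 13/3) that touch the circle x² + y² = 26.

Write the tangent as mx − y + (13/3 − m·(13/3)) = 0 and set its distance from the centre to √26:
[m·(−13/3) − (−13/3)]² = 26(m² + 1)
5m² + 26m + 5 = 0, so m = −1/5 or m = −5.
Through (13/3, 13/3) these give x + 5y = 26 and 5x + y = 26.

x + 5y = 26 and 5x + y = 26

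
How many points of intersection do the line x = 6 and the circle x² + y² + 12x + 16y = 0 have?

Centre (−6, −8), r² = 100. Distance² from centre to line = (−12)² = 144.
Since d² > r², the line lies outside the circle.

0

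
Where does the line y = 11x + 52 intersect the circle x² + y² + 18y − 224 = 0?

Substitute y = 11x + 52:
122x² + 1342x + 3416 = 0  ⟹  x² + 11x + 28 = 0
x = −4 or x = −7, giving (−4, 8) and (−7, −25).

(−7, −25) and (−4, 8)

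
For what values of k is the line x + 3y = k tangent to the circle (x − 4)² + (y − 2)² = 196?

For a tangent, require d(centre, line) = r = 14.
|1·4 + 3·2 − k| / √10 = 14
|k − (10)| = 14√10.

k = 10 ± 14√10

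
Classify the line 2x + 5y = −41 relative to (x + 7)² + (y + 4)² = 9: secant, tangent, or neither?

secant

Centre (−7, −4), r² = 9. Distance² from centre to line = (7)²/29 = 49/29.
Since d² < r², the line cuts the circle twice.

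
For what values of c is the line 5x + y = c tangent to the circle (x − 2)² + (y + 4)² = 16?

The line touches the circle iff its distance from (2, −4) is 4:
|5·2 + 1·(−4) − c| / √26 = 4
|c − (6)| = 4√26.

c = 6 ± 4√26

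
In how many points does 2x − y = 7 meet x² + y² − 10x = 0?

2

d² = (2·5 − 1·0 − (7))²/5 = 9/5; r² = 25.
Since d² < r², the line cuts the circle twice.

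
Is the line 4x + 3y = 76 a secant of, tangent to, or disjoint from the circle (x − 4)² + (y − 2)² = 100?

Substituting the line into the circle gives 25x² − 632x + 4144 = 0.
Δ = 399424 − 414400 = −14976.
No real roots: the line does not meet the circle.

disjoint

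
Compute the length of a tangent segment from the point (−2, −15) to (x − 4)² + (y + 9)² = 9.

With centre O = (4, −9), |OP|² = 72 and r² = 9.
Power of the point: PT² = |PO|² − r² = 63, so PT = 3√7.

3√7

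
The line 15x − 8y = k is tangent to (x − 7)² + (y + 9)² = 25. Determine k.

k = 92 or k = 262

For a tangent, require d(centre, line) = r = 5.
|15·7 − 8·(−9) − k| / √289 = 5
|k − (177)| = 5·17, so k = 262 or k = 92.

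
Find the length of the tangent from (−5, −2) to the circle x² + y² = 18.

√11

The centre is (0, 0) and r = 3√2. The square of the distance from P to the centre is 25 + 4 = 29.
The tangent meets the radius at right angles, so tangent² = |PO|² − r² = 29 − 18 = 11.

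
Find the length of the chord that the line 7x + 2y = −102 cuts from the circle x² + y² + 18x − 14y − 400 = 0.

Centre (−9, 7), r² = 530. Perpendicular distance d from centre to line = |53| / √53 = 53/√53.
Chord = 2√(r² − d²) = 2·√(477) = 6√53.

6√53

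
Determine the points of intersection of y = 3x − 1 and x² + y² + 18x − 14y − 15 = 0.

(0, −1) and (3, 8)

Substitute y = 3x − 1:
10x² − 30x = 0  ⟹  x² − 3x = 0
x = 3 or x = 0, giving (3, 8) and (0, −1).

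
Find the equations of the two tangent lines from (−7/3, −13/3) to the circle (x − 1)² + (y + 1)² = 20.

Let a tangent through (−7/3, −13/3) have slope m. Its distance from (1, −1) must equal 2√5:
[m·(10/3) − (10/3)]² = 20(m² + 1)
2m² + 5m + 2 = 0, so m = −1/2 or m = −2.
With m = −1/2: x + 2y = −11. With m = −2: 2x + y = −9.

x + 2y = −11 and 2x + y = −9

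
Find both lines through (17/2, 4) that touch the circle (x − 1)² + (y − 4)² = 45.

Write the tangent as mx − y + (4 − m·(17/2)) = 0 and set its distance from the centre to 3√5:
[m·(−15/2) − (0)]² = 45(m² + 1)
m² − 4 = 0, so m = −2 or m = 2.
With m = −2: 2x + y = 21. With m = 2: 2x − y = 13.

2x + y = 21 and 2x − y = 13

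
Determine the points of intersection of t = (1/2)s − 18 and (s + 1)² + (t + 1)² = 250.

Substitute t = (−36 + s)/2:
5s² − 60s + 160 = 0  ⟹  s² − 12s + 32 = 0
s = 8 or s = 4, giving (8, −14) and (4, −16).

(4, −16) and (8, −14)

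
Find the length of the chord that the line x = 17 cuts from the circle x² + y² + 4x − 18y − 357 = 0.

The line gives x = 17. Substituting into the circle:
y² − 18y = 0
y = 18 or y = 0, giving (17, 18) and (17, 0).
|(17, 18) − (17, 0)| = √((0)² + (18)²) = 18.

18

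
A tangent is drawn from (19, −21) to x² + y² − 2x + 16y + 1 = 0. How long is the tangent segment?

Centre (1, −8), r² = 64. |PO|² = (18)² + (−13)² = 493.
The tangent meets the radius at right angles, so tangent² = |PO|² − r² = 493 − 64 = 429.

√429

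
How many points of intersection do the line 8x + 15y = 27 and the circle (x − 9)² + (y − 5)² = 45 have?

0

Substituting the line into the circle gives 289x² − 3282x + 10404 = 0.
Δ = 10771524 − 12027024 = −1255500.
No real roots: the line does not meet the circle.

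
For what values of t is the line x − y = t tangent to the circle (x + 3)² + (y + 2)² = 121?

t = −1 ± 11√2

The line touches the circle iff its distance from (−3, −2) is 11:
|1·(−3) − 1·(−2) − t| / √2 = 11
|t − (−1)| = 11√2.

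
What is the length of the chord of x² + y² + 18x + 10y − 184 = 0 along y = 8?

The distance from (−9, −5) to the line is 13, and r² = 290.
Half the chord is √(r² − d²) = √(121), so the full chord is 22.

22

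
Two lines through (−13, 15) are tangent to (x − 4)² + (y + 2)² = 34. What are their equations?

Write the tangent as mx − y + (15 − m·(−13)) = 0 and set its distance from the centre to √34:
[m·(17) − (−17)]² = 34(m² + 1)
15m² + 34m + 15 = 0, so m = −5/3 or m = −3/5.
With m = −5/3: 5x + 3y = −20. With m = −3/5: 3x + 5y = 36.

5x + 3y = −20 and 3x + 5y = 36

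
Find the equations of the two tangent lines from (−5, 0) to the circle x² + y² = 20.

Let a tangent through (−5, 0) have slope m. Its distance from (0, 0) must equal 2√5:
(5m − (0))² = 20(m² + 1)
m² − 4 = 0, so m = −2 or m = 2.
Through (−5, 0) these give 2x + y = −10 and 2x − y = −10.

2x + y = −10 and 2x − y = −10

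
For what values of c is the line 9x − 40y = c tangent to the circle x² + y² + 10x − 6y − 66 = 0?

For a tangent, require d(centre, line) = r = 10.
|9·(−5) − 40·3 − c| / √1681 = 10
|c − (−165)| = 10·41, so c = 245 or c = −575.

c = −575 or c = 245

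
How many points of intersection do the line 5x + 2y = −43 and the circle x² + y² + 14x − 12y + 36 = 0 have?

Substituting the line into the circle gives 29x² + 606x + 3025 = 0.
Δ = 367236 − 350900 = 16336.
Two real roots: the line is a secant.

2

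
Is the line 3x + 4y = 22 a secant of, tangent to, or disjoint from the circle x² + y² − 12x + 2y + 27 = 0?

secant

Substituting the line into the circle gives 25x² − 348x + 1092 = 0.
Δ = 121104 − 109200 = 11904.
Two real roots: the line is a secant.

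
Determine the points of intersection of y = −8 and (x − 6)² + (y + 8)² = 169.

(−7, −8) and (19, −8)

From the line, y = −8. Substituting:
x² − 12x − 133 = 0
x = 19 or x = −7, giving (19, −8) and (−7, −8).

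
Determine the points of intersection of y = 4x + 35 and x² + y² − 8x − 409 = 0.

From the line, y = 4x + 35. Substituting:
17x² + 272x + 816 = 0  ⟹  x² + 16x + 48 = 0
x = −4 or x = −12, giving (−4, 19) and (−12, −13).

(−12, −13) and (−4, 19)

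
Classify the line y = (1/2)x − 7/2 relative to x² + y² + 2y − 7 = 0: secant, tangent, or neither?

secant

Substituting the line into the circle gives 5x² − 10x − 7 = 0.
Δ = 100 − (−140) = 240.
Two real roots: the line is a secant.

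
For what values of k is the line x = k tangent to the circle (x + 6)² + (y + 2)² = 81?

Tangency holds when the distance from the centre (−6, −2) to the line equals the radius 9:
|1·(−6) + 0·(−2) − k| / √1 = 9
|k − (−6)| = 9, so k = 3 or k = −15.

k = −15 or k = 3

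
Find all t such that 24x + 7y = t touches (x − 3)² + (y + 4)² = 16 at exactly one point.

The line touches the circle iff its distance from (3, −4) is 4:
|24·3 + 7·(−4) − t| / √625 = 4
|t − (44)| = 4·25, so t = 144 or t = −56.

t = −56 or t = 144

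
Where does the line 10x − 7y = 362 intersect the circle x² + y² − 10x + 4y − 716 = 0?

(18, −26) and (32, −6)

From the line, y = (−362 + 10x)/7. Substituting:
149x² − 7450x + 85824 = 0  ⟹  x² − 50x + 576 = 0
x = 32 or x = 18, giving (32, −6) and (18, −26).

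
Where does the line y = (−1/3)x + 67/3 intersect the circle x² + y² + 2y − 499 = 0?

(4, 21) and (10, 19)

Substitute y = (67 − x)/3:
10x² − 140x + 400 = 0  ⟹  x² − 14x + 40 = 0
x = 10 or x = 4, giving (10, 19) and (4, 21).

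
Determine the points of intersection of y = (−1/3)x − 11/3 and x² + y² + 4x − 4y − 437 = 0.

From the line, y = (−11 − x)/3. Substituting:
10x² + 70x − 3680 = 0  ⟹  x² + 7x − 368 = 0
x = 16 or x = −23, giving (16, −9) and (−23, 4).

(−23, 4) and (16, −9)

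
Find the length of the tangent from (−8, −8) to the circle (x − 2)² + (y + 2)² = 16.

2√30

With centre O = (2, −2), |OP|² = 136 and r² = 16.
Power of the point: PT² = |PO|² − r² = 120, so PT = 2√30.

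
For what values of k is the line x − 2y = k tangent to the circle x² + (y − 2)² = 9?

The line touches the circle iff its distance from (0, 2) is 3:
|1·0 − 2·2 − k| / √5 = 3
|k − (−4)| = 3√5.

k = −4 ± 3√5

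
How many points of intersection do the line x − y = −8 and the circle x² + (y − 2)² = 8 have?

Substituting the line into the circle gives 2x² + 12x + 28 = 0.
Discriminant = (12)² − 4·2·(28) = −80 < 0.
No real roots: the line does not meet the circle.

0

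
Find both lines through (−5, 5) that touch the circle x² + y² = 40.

Write the tangent as mx − y + (5 − m·(−5)) = 0 and set its distance from the centre to 2√10:
(5m − (−5))² = 40(m² + 1)
3m² − 10m + 3 = 0, so m = 1/3 or m = 3.
With m = 1/3: x − 3y = −20. With m = 3: 3x − y = −20.

x − 3y = −20 and 3x − y = −20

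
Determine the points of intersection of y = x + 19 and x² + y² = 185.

From the line, y = x + 19. Substituting:
2x² + 38x + 176 = 0  ⟹  x² + 19x + 88 = 0
x = −8 or x = −11, giving (−8, 11) and (−11, 8).

(−11, 8) and (−8, 11)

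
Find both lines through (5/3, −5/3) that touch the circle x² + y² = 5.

2x − y = 5 and x − 2y = 5

A line y − (−5/3) = m(x − (5/3)) is tangent when its distance from (0, 0) is √5:
(−5/3m − (5/3))² = 5(m² + 1)
2m² − 5m + 2 = 0, so m = 2 or m = 1/2.
Through (5/3, −5/3) these give 2x − y = 5 and x − 2y = 5.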